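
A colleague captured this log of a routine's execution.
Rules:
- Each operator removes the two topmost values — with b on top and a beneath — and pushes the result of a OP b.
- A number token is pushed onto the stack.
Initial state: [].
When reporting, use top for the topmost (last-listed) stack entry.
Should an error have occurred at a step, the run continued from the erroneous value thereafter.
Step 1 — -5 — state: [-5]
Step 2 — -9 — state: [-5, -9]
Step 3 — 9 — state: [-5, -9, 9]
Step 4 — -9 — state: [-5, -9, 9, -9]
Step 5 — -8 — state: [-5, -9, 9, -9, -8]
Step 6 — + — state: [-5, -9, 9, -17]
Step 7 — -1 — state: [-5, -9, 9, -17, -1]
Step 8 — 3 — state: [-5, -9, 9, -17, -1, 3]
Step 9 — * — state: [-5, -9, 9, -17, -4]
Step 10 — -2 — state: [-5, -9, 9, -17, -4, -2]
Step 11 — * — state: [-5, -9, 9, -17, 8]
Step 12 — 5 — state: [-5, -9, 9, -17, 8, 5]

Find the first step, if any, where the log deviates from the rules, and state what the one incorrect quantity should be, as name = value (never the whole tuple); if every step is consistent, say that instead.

step 9, top = -3

Step 1: push -5: top = -5 — no discrepancy.
Step 2: push -9: top = -9 — checks out.
Step 3: push 9: top = 9 — exactly as logged.
Step 4: push -9: top = -9 — confirmed correct.
Step 5: push -8: top = -8 — exactly as logged.
Step 6: -9 + -8 = -17 — consistent with the log.
Step 7: push -1: top = -1 — in agreement.
Step 8: push 3: top = 3 — verified.
Step 9: -1 * 3 = -3 — the recorded entry deviates here.
That makes step 9 the first incorrect line — top = -3 is what it should show.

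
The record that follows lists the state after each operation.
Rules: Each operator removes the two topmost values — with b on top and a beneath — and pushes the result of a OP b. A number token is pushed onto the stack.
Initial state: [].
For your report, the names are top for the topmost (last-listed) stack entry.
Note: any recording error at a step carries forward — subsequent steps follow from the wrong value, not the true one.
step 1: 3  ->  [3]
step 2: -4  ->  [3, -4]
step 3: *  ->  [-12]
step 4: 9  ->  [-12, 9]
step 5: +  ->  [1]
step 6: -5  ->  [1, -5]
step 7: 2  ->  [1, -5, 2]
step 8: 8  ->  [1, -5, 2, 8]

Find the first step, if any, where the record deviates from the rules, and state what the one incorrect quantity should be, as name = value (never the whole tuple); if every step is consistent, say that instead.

step 5, top = -3

step 1: push 3: top = 3 -> matches
step 2: push -4: top = -4 -> in agreement
step 3: 3 * -4 = -12 -> consistent with the record
step 4: push 9: top = 9 -> consistent with the record
step 5: -12 + 9 = -3 -> the record has a different value
The audit stops at step 5: the recorded entry is wrong and should be top = -3.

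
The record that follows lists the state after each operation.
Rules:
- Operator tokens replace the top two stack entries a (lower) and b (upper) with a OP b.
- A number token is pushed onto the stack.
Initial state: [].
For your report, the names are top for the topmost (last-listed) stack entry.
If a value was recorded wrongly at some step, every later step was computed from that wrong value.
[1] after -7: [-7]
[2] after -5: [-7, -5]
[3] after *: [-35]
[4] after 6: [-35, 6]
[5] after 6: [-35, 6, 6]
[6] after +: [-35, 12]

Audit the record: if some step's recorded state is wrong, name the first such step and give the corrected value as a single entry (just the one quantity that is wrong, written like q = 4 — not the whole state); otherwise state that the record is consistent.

Recomputing the run from the initial state:
step 1: [-7]
step 2: [-7, -5]
step 3: [35]
step 4: [35, 6]
step 5: [35, 6, 6]
step 6: [35, 12]
The first disagreement with the record is at step 3, where the value should be top = 35.

step 3, top = 35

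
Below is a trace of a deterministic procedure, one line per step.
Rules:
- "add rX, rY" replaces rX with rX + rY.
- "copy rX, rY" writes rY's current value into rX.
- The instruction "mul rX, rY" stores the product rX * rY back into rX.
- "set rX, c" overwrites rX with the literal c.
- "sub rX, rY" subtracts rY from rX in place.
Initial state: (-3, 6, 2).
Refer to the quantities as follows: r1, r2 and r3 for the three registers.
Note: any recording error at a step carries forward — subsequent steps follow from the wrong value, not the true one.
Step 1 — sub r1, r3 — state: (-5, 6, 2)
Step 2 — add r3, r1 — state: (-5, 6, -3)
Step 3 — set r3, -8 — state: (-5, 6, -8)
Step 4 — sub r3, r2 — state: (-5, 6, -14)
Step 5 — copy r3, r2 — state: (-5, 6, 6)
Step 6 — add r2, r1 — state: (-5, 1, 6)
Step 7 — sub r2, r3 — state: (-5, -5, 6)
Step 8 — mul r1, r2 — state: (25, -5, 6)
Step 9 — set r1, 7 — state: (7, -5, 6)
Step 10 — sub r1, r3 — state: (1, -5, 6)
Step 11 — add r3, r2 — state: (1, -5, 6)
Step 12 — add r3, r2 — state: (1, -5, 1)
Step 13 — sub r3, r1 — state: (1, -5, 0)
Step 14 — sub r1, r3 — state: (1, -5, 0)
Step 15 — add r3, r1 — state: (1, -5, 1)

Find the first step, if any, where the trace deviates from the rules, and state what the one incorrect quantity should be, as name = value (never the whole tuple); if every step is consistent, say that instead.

step 11, r3 = 1

step 1: r1 = -3 - 2 = -5 -> in agreement
step 2: r3 = 2 + -5 = -3 -> no discrepancy
step 3: r3 = -8 -> agrees with the trace
step 4: r3 = -8 - 6 = -14 -> verified
step 5: r3 = 6 -> matches
step 6: r2 = 6 + -5 = 1 -> consistent with the trace
step 7: r2 = 1 - 6 = -5 -> in agreement
step 8: r1 = -5 * -5 = 25 -> agrees with the trace
step 9: r1 = 7 -> agrees with the trace
step 10: r1 = 7 - 6 = 1 -> agrees with the trace
step 11: r3 = 6 + -5 = 1 -> the recorded entry deviates here
So the first discrepancy is step 11, where the right value is r3 = 1.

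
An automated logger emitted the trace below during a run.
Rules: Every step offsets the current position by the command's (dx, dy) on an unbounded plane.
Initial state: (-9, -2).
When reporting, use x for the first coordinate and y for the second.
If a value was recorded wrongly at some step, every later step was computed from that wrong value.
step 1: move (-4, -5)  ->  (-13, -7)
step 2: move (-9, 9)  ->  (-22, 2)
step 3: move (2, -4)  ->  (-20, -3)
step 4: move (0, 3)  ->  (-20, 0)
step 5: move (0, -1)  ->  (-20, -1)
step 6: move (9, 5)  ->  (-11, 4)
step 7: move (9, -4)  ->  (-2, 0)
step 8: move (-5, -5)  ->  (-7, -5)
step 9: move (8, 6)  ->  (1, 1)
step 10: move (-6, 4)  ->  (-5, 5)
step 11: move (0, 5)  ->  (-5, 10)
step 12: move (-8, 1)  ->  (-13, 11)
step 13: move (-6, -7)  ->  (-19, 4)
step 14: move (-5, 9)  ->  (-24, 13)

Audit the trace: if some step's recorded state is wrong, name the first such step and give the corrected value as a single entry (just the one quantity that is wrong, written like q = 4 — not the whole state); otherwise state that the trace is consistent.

Recomputing the run from the initial state:
step 1: x = -13, y = -7
step 2: x = -22, y = 2
step 3: x = -20, y = -2
step 4: x = -20, y = 1
step 5: x = -20, y = 0
step 6: x = -11, y = 5
step 7: x = -2, y = 1
step 8: x = -7, y = -4
step 9: x = 1, y = 2
step 10: x = -5, y = 6
step 11: x = -5, y = 11
step 12: x = -13, y = 12
step 13: x = -19, y = 5
step 14: x = -24, y = 14
The first disagreement with the trace is at step 3, where the value should be y = -2.

step 3, y = -2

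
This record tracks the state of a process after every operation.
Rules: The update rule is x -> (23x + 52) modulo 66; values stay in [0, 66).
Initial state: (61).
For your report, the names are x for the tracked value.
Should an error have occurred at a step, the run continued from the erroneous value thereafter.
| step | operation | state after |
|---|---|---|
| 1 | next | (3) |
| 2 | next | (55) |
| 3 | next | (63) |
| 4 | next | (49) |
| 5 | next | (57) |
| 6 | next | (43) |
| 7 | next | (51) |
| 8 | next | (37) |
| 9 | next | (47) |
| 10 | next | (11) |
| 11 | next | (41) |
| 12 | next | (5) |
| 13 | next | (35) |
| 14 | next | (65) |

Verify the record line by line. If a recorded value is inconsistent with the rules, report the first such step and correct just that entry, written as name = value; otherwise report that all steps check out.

step 9, x = 45

Recomputing the run from the initial state:
step 1: x = 3
step 2: x = 55
step 3: x = 63
step 4: x = 49
step 5: x = 57
step 6: x = 43
step 7: x = 51
step 8: x = 37
step 9: x = 45
step 10: x = 31
step 11: x = 39
step 12: x = 25
step 13: x = 33
step 14: x = 19
The first disagreement with the record is at step 9, where the value should be x = 45.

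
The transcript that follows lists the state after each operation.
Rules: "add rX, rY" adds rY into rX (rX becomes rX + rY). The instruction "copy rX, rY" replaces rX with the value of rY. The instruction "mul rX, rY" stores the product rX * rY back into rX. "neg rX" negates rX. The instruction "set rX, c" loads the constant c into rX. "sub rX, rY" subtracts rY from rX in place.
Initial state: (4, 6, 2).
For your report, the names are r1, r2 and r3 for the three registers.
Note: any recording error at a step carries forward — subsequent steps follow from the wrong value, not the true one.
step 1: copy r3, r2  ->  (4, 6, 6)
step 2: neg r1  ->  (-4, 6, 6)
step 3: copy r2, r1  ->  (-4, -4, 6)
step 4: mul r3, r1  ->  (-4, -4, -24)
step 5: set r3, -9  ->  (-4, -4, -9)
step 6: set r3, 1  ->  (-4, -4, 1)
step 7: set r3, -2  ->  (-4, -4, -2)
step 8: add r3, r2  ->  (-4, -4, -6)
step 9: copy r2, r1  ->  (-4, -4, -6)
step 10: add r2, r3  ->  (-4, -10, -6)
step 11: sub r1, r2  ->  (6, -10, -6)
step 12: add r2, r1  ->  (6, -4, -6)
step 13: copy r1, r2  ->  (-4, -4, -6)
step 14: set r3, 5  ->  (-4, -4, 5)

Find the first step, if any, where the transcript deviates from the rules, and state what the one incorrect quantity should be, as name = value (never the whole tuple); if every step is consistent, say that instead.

no error

step 1: r3 = 6 -> consistent with the transcript
step 2: r1 = -(4) = -4 -> verified
step 3: r2 = -4 -> consistent with the transcript
step 4: r3 = 6 * -4 = -24 -> verified
step 5: r3 = -9 -> confirmed correct
step 6: r3 = 1 -> no discrepancy
step 7: r3 = -2 -> checks out
step 8: r3 = -2 + -4 = -6 -> in agreement
step 9: r2 = -4 -> in agreement
step 10: r2 = -4 + -6 = -10 -> agrees with the transcript
step 11: r1 = -4 - -10 = 6 -> no discrepancy
step 12: r2 = -10 + 6 = -4 -> confirmed correct
step 13: r1 = -4 -> verified
step 14: r3 = 5 -> verified
Every step is consistent.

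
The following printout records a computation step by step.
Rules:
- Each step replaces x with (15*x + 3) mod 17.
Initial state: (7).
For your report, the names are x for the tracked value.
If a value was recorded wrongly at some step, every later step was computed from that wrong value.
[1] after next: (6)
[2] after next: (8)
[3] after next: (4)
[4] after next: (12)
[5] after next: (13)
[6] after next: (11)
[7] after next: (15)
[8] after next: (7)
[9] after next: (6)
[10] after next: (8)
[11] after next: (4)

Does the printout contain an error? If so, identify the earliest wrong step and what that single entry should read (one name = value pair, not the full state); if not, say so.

no error

1. x = (15*7 + 3) mod 17 = 6 (checks out)
2. x = (15*6 + 3) mod 17 = 8 (confirmed correct)
3. x = (15*8 + 3) mod 17 = 4 (exactly as logged)
4. x = (15*4 + 3) mod 17 = 12 (confirmed correct)
5. x = (15*12 + 3) mod 17 = 13 (consistent with the printout)
6. x = (15*13 + 3) mod 17 = 11 (confirmed correct)
7. x = (15*11 + 3) mod 17 = 15 (in agreement)
8. x = (15*15 + 3) mod 17 = 7 (checks out)
9. x = (15*7 + 3) mod 17 = 6 (in agreement)
10. x = (15*6 + 3) mod 17 = 8 (agrees with the printout)
11. x = (15*8 + 3) mod 17 = 4 (checks out)
The recomputation confirms every line.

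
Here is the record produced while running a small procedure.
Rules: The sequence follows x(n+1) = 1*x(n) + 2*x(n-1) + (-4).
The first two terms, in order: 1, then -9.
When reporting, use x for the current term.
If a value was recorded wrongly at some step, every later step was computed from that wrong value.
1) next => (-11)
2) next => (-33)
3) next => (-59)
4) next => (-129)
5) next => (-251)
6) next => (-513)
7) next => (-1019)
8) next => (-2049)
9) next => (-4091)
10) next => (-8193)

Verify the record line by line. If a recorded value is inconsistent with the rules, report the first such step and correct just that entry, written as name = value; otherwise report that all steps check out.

no error

1. x = 1*(-9) + (2)*(1) + (-4) = -11 (confirmed correct)
2. x = 1*(-11) + (2)*(-9) + (-4) = -33 (no discrepancy)
3. x = 1*(-33) + (2)*(-11) + (-4) = -59 (exactly as logged)
4. x = 1*(-59) + (2)*(-33) + (-4) = -129 (agrees with the record)
5. x = 1*(-129) + (2)*(-59) + (-4) = -251 (verified)
6. x = 1*(-251) + (2)*(-129) + (-4) = -513 (verified)
7. x = 1*(-513) + (2)*(-251) + (-4) = -1019 (consistent with the record)
8. x = 1*(-1019) + (2)*(-513) + (-4) = -2049 (agrees with the record)
9. x = 1*(-2049) + (2)*(-1019) + (-4) = -4091 (confirmed correct)
10. x = 1*(-4091) + (2)*(-2049) + (-4) = -8193 (verified)
All steps check out; nothing to correct.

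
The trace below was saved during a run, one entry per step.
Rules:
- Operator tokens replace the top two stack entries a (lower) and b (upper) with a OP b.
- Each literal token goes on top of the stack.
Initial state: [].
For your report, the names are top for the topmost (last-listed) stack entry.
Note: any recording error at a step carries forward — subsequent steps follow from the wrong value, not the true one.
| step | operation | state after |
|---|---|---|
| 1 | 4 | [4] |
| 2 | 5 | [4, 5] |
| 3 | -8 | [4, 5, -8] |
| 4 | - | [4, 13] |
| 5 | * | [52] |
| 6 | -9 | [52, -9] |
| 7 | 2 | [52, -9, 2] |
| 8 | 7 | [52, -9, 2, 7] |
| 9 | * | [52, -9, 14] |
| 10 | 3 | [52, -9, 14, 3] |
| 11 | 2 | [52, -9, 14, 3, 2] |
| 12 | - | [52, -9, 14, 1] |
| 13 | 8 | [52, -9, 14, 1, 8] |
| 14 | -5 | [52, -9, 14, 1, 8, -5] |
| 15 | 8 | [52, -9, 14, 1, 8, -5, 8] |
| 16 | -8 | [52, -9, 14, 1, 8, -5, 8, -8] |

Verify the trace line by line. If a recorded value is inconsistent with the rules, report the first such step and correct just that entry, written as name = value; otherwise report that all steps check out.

step 1: push 4: top = 4 -> checks out
step 2: push 5: top = 5 -> agrees with the trace
step 3: push -8: top = -8 -> matches
step 4: 5 - -8 = 13 -> exactly as logged
step 5: 4 * 13 = 52 -> verified
step 6: push -9: top = -9 -> matches
step 7: push 2: top = 2 -> no discrepancy
step 8: push 7: top = 7 -> verified
step 9: 2 * 7 = 14 -> checks out
step 10: push 3: top = 3 -> confirmed correct
step 11: push 2: top = 2 -> exactly as logged
step 12: 3 - 2 = 1 -> in agreement
step 13: push 8: top = 8 -> matches
step 14: push -5: top = -5 -> confirmed correct
step 15: push 8: top = 8 -> no discrepancy
step 16: push -8: top = -8 -> agrees with the trace
All entries verified; no error found.

no error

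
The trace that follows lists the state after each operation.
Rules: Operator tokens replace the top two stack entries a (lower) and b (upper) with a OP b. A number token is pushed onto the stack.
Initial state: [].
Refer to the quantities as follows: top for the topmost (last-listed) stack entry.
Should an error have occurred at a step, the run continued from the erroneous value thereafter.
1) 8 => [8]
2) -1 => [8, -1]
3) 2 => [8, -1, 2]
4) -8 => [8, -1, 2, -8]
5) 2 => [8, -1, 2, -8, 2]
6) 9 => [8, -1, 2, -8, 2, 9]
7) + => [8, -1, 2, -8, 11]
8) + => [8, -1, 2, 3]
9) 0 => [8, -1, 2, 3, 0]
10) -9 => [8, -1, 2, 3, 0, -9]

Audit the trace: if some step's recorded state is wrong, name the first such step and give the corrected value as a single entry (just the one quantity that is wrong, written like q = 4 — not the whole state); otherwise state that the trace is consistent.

no error

Recomputing the run from the initial state:
step 1: [8]
step 2: [8, -1]
step 3: [8, -1, 2]
step 4: [8, -1, 2, -8]
step 5: [8, -1, 2, -8, 2]
step 6: [8, -1, 2, -8, 2, 9]
step 7: [8, -1, 2, -8, 11]
step 8: [8, -1, 2, 3]
step 9: [8, -1, 2, 3, 0]
step 10: [8, -1, 2, 3, 0, -9]
This matches the trace at every step.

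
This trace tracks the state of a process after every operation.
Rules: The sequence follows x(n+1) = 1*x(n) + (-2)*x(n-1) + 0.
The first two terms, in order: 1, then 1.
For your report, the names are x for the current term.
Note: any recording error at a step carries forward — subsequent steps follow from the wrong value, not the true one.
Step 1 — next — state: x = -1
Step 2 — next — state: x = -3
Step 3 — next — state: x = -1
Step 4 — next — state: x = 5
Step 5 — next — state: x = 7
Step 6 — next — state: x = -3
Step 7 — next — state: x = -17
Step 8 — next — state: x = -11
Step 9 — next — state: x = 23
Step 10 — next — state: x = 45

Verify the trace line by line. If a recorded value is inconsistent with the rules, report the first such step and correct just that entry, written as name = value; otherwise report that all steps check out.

no error

Recomputing the run from the initial state:
step 1: x = -1
step 2: x = -3
step 3: x = -1
step 4: x = 5
step 5: x = 7
step 6: x = -3
step 7: x = -17
step 8: x = -11
step 9: x = 23
step 10: x = 45
This matches the trace at every step.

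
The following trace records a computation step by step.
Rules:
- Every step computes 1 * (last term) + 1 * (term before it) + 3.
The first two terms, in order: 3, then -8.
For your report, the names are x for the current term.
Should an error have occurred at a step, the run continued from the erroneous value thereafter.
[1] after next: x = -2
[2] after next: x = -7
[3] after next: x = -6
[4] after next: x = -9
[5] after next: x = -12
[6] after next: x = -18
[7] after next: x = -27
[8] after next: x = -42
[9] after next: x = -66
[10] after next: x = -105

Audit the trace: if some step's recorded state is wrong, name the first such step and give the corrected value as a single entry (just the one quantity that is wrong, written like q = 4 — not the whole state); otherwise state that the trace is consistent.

step 1: x = 1*(-8) + (1)*(3) + (3) = -2 -> consistent with the trace
step 2: x = 1*(-2) + (1)*(-8) + (3) = -7 -> confirmed correct
step 3: x = 1*(-7) + (1)*(-2) + (3) = -6 -> no discrepancy
step 4: x = 1*(-6) + (1)*(-7) + (3) = -10 -> the trace has a different value
The audit stops at step 4: the recorded entry is wrong and should be x = -10.

step 4, x = -10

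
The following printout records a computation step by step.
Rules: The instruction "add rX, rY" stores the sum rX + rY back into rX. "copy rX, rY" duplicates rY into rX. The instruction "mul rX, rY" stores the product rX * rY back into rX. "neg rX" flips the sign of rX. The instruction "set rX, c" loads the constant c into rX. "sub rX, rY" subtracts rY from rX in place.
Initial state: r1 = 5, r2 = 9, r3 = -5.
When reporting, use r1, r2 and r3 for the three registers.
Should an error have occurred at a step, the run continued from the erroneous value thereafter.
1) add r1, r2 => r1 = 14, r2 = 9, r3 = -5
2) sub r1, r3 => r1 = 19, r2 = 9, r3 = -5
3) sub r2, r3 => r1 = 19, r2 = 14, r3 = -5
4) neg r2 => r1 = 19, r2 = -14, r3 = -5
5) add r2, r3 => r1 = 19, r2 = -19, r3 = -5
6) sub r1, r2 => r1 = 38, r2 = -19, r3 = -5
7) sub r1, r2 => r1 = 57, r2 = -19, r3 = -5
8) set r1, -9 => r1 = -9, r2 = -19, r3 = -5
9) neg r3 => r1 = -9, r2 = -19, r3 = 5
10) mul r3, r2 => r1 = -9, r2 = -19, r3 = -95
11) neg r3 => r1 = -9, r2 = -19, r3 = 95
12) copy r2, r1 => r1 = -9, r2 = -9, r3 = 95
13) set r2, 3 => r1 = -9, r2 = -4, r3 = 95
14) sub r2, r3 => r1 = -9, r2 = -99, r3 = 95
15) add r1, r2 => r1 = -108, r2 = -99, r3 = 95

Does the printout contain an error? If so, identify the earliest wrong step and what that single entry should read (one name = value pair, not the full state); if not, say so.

step 13, r2 = 3

Recomputing the run from the initial state:
step 1: r1 = 14, r2 = 9, r3 = -5
step 2: r1 = 19, r2 = 9, r3 = -5
step 3: r1 = 19, r2 = 14, r3 = -5
step 4: r1 = 19, r2 = -14, r3 = -5
step 5: r1 = 19, r2 = -19, r3 = -5
step 6: r1 = 38, r2 = -19, r3 = -5
step 7: r1 = 57, r2 = -19, r3 = -5
step 8: r1 = -9, r2 = -19, r3 = -5
step 9: r1 = -9, r2 = -19, r3 = 5
step 10: r1 = -9, r2 = -19, r3 = -95
step 11: r1 = -9, r2 = -19, r3 = 95
step 12: r1 = -9, r2 = -9, r3 = 95
step 13: r1 = -9, r2 = 3, r3 = 95
step 14: r1 = -9, r2 = -92, r3 = 95
step 15: r1 = -101, r2 = -92, r3 = 95
The first disagreement with the printout is at step 13, where the value should be r2 = 3.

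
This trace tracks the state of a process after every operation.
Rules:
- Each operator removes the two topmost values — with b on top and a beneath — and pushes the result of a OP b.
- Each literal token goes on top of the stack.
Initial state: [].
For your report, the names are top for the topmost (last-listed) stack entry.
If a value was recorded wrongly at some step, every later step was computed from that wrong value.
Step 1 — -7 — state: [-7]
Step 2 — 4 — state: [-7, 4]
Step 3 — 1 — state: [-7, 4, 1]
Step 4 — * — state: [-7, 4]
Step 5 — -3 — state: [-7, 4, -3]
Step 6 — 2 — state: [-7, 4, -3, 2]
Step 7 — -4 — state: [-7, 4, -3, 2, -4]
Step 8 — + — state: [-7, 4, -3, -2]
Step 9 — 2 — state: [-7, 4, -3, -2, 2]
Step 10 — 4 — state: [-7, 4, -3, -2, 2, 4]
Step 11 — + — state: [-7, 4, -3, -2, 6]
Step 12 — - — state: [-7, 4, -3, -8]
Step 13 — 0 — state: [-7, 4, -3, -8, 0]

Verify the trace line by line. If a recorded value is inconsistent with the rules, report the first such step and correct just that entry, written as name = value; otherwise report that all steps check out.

Recomputing the run from the initial state:
step 1: [-7]
step 2: [-7, 4]
step 3: [-7, 4, 1]
step 4: [-7, 4]
step 5: [-7, 4, -3]
step 6: [-7, 4, -3, 2]
step 7: [-7, 4, -3, 2, -4]
step 8: [-7, 4, -3, -2]
step 9: [-7, 4, -3, -2, 2]
step 10: [-7, 4, -3, -2, 2, 4]
step 11: [-7, 4, -3, -2, 6]
step 12: [-7, 4, -3, -8]
step 13: [-7, 4, -3, -8, 0]
This matches the trace at every step.

no error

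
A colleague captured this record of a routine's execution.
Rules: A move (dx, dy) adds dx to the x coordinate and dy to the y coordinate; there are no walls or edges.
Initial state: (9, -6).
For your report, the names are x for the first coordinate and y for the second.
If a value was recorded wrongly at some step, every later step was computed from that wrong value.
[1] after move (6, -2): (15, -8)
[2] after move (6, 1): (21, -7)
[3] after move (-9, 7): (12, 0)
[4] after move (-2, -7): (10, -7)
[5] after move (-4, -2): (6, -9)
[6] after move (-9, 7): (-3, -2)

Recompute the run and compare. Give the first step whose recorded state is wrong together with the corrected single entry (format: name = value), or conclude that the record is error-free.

no error

Step 1: x = 9 + (6) = 15, y = -6 + (-2) = -8 — in agreement.
Step 2: x = 15 + (6) = 21, y = -8 + (1) = -7 — in agreement.
Step 3: x = 21 + (-9) = 12, y = -7 + (7) = 0 — agrees with the record.
Step 4: x = 12 + (-2) = 10, y = 0 + (-7) = -7 — agrees with the record.
Step 5: x = 10 + (-4) = 6, y = -7 + (-2) = -9 — checks out.
Step 6: x = 6 + (-9) = -3, y = -9 + (7) = -2 — in agreement.
No step deviates from the rules.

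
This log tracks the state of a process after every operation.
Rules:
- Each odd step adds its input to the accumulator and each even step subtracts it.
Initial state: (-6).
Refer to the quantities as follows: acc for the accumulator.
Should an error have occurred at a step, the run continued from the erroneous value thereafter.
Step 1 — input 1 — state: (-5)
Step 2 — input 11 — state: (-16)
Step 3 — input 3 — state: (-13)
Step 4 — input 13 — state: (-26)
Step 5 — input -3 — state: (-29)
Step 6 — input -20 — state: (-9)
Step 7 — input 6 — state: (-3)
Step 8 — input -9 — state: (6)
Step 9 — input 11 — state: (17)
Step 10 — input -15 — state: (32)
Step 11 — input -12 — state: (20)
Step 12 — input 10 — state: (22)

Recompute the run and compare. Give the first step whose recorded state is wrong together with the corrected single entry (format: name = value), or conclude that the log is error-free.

Step 1: acc = -6 + 1 = -5 — in agreement.
Step 2: acc = -5 - 11 = -16 — consistent with the log.
Step 3: acc = -16 + 3 = -13 — exactly as logged.
Step 4: acc = -13 - 13 = -26 — verified.
Step 5: acc = -26 + -3 = -29 — verified.
Step 6: acc = -29 - -20 = -9 — confirmed correct.
Step 7: acc = -9 + 6 = -3 — confirmed correct.
Step 8: acc = -3 - -9 = 6 — no discrepancy.
Step 9: acc = 6 + 11 = 17 — agrees with the log.
Step 10: acc = 17 - -15 = 32 — checks out.
Step 11: acc = 32 + -12 = 20 — confirmed correct.
Step 12: acc = 20 - 10 = 10 — not what was recorded.
So the first discrepancy is step 12, where the right value is acc = 10.

step 12, acc = 10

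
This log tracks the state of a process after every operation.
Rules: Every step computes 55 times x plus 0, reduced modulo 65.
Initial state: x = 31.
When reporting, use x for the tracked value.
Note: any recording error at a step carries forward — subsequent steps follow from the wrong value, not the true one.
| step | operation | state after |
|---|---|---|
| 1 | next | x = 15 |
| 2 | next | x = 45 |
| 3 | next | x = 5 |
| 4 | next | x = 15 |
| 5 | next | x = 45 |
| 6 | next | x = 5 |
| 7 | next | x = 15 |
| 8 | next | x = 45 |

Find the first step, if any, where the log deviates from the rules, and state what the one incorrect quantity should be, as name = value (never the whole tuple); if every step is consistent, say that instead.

1. x = (55*31 + 0) mod 65 = 15 (consistent with the log)
2. x = (55*15 + 0) mod 65 = 45 (verified)
3. x = (55*45 + 0) mod 65 = 5 (confirmed correct)
4. x = (55*5 + 0) mod 65 = 15 (exactly as logged)
5. x = (55*15 + 0) mod 65 = 45 (verified)
6. x = (55*45 + 0) mod 65 = 5 (consistent with the log)
7. x = (55*5 + 0) mod 65 = 15 (verified)
8. x = (55*15 + 0) mod 65 = 45 (exactly as logged)
Every step is consistent.

no error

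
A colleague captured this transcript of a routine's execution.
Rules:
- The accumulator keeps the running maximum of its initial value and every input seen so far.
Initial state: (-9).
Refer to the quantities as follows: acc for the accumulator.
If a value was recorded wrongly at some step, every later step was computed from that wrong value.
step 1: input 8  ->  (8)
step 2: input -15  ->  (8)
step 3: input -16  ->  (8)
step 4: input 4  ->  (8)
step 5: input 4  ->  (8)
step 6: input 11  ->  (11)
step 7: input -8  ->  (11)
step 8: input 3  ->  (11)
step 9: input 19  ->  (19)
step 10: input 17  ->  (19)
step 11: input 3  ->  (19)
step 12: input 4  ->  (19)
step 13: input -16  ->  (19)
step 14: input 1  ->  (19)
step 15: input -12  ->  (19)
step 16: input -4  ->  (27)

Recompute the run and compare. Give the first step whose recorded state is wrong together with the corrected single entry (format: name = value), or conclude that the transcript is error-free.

step 16, acc = 19

Step 1: acc = max(-9, 8) = 8 — confirmed correct.
Step 2: acc = max(8, -15) = 8 — matches.
Step 3: acc = max(8, -16) = 8 — consistent with the transcript.
Step 4: acc = max(8, 4) = 8 — in agreement.
Step 5: acc = max(8, 4) = 8 — verified.
Step 6: acc = max(8, 11) = 11 — matches.
Step 7: acc = max(11, -8) = 11 — no discrepancy.
Step 8: acc = max(11, 3) = 11 — verified.
Step 9: acc = max(11, 19) = 19 — verified.
Step 10: acc = max(19, 17) = 19 — consistent with the transcript.
Step 11: acc = max(19, 3) = 19 — verified.
Step 12: acc = max(19, 4) = 19 — consistent with the transcript.
Step 13: acc = max(19, -16) = 19 — no discrepancy.
Step 14: acc = max(19, 1) = 19 — exactly as logged.
Step 15: acc = max(19, -12) = 19 — exactly as logged.
Step 16: acc = max(19, -4) = 19 — first mismatch against the transcript.
The audit stops at step 16: the recorded entry is wrong and should be acc = 19.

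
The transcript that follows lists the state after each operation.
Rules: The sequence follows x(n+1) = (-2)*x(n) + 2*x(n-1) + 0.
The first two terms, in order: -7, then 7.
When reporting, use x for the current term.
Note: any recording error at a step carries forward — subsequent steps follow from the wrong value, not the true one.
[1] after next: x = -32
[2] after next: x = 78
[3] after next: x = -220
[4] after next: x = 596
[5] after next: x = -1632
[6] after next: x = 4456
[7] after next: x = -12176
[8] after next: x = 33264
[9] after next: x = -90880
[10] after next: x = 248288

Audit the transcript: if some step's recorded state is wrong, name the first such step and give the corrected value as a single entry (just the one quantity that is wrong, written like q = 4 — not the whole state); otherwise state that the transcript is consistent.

step 1: x = -2*(7) + (2)*(-7) + (0) = -28 -> first mismatch against the transcript
That makes step 1 the first incorrect line — x = -28 is what it should show.

step 1, x = -28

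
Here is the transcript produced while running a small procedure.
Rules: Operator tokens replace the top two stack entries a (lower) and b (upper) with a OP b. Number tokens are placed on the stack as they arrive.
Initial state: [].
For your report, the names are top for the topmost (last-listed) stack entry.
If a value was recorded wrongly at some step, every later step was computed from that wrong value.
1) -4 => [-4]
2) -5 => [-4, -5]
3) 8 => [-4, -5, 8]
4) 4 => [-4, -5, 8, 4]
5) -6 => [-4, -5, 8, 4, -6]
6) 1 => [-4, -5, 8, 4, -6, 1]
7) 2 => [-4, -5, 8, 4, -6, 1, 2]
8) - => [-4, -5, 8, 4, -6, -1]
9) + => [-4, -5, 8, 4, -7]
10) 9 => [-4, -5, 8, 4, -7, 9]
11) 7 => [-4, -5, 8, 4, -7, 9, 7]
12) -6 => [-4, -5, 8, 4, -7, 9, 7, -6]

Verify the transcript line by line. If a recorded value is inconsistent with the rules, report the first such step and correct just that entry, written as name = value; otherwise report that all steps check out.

Step 1: push -4: top = -4 — verified.
Step 2: push -5: top = -5 — matches.
Step 3: push 8: top = 8 — checks out.
Step 4: push 4: top = 4 — consistent with the transcript.
Step 5: push -6: top = -6 — matches.
Step 6: push 1: top = 1 — no discrepancy.
Step 7: push 2: top = 2 — consistent with the transcript.
Step 8: 1 - 2 = -1 — exactly as logged.
Step 9: -6 + -1 = -7 — consistent with the transcript.
Step 10: push 9: top = 9 — in agreement.
Step 11: push 7: top = 7 — matches.
Step 12: push -6: top = -6 — same as recorded.
Each recorded entry agrees with the recomputation.

no error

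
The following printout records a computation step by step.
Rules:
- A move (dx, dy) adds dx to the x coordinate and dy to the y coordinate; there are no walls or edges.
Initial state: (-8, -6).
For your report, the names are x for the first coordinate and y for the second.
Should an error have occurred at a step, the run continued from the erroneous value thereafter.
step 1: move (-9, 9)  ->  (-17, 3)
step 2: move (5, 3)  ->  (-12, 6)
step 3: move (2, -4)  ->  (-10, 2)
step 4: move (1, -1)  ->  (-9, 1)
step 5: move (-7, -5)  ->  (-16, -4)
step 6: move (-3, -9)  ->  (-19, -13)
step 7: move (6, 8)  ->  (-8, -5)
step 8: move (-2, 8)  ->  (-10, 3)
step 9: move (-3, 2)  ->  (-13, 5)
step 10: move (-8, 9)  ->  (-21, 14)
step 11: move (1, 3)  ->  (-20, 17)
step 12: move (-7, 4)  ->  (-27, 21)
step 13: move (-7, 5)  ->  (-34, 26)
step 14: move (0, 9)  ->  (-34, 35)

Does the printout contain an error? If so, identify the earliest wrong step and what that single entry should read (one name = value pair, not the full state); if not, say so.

Recomputing the run from the initial state:
step 1: x = -17, y = 3
step 2: x = -12, y = 6
step 3: x = -10, y = 2
step 4: x = -9, y = 1
step 5: x = -16, y = -4
step 6: x = -19, y = -13
step 7: x = -13, y = -5
step 8: x = -15, y = 3
step 9: x = -18, y = 5
step 10: x = -26, y = 14
step 11: x = -25, y = 17
step 12: x = -32, y = 21
step 13: x = -39, y = 26
step 14: x = -39, y = 35
The first disagreement with the printout is at step 7, where the value should be x = -13.

step 7, x = -13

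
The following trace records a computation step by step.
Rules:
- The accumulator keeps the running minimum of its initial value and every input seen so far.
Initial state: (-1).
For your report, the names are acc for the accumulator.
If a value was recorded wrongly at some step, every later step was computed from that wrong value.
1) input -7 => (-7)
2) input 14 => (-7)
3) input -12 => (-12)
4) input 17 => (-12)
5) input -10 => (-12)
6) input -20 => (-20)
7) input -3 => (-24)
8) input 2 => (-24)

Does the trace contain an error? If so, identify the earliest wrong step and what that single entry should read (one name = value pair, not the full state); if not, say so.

Step 1: acc = min(-1, -7) = -7 — consistent with the trace.
Step 2: acc = min(-7, 14) = -7 — same as recorded.
Step 3: acc = min(-7, -12) = -12 — no discrepancy.
Step 4: acc = min(-12, 17) = -12 — agrees with the trace.
Step 5: acc = min(-12, -10) = -12 — consistent with the trace.
Step 6: acc = min(-12, -20) = -20 — same as recorded.
Step 7: acc = min(-20, -3) = -20 — a discrepancy with the trace.
Conclusion: step 7 carries the first error; the entry should be acc = -20.

step 7, acc = -20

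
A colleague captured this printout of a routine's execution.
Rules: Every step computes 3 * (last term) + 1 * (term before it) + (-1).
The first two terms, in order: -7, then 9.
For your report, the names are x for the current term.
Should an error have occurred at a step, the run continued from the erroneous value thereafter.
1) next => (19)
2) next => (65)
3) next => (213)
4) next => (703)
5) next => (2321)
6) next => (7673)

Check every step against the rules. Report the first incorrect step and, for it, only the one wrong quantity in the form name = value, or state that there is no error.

Step 1: x = 3*(9) + (1)*(-7) + (-1) = 19 — verified.
Step 2: x = 3*(19) + (1)*(9) + (-1) = 65 — checks out.
Step 3: x = 3*(65) + (1)*(19) + (-1) = 213 — matches.
Step 4: x = 3*(213) + (1)*(65) + (-1) = 703 — no discrepancy.
Step 5: x = 3*(703) + (1)*(213) + (-1) = 2321 — exactly as logged.
Step 6: x = 3*(2321) + (1)*(703) + (-1) = 7665 — the printout has a different value.
The earliest wrong entry is at step 6: it should read x = 7665.

step 6, x = 7665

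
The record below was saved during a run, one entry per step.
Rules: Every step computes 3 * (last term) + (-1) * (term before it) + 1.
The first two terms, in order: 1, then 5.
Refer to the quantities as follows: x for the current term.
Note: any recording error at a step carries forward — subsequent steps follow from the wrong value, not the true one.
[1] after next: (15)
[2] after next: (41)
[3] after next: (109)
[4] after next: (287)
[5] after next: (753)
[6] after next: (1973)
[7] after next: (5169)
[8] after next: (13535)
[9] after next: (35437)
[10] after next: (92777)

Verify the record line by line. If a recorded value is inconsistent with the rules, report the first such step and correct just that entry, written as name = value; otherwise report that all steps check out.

step 7, x = 5167

Step 1: x = 3*(5) + (-1)*(1) + (1) = 15 — in agreement.
Step 2: x = 3*(15) + (-1)*(5) + (1) = 41 — agrees with the record.
Step 3: x = 3*(41) + (-1)*(15) + (1) = 109 — matches.
Step 4: x = 3*(109) + (-1)*(41) + (1) = 287 — no discrepancy.
Step 5: x = 3*(287) + (-1)*(109) + (1) = 753 — confirmed correct.
Step 6: x = 3*(753) + (-1)*(287) + (1) = 1973 — checks out.
Step 7: x = 3*(1973) + (-1)*(753) + (1) = 5167 — first mismatch against the record.
Step 7 is the first one off; corrected, x = 5167.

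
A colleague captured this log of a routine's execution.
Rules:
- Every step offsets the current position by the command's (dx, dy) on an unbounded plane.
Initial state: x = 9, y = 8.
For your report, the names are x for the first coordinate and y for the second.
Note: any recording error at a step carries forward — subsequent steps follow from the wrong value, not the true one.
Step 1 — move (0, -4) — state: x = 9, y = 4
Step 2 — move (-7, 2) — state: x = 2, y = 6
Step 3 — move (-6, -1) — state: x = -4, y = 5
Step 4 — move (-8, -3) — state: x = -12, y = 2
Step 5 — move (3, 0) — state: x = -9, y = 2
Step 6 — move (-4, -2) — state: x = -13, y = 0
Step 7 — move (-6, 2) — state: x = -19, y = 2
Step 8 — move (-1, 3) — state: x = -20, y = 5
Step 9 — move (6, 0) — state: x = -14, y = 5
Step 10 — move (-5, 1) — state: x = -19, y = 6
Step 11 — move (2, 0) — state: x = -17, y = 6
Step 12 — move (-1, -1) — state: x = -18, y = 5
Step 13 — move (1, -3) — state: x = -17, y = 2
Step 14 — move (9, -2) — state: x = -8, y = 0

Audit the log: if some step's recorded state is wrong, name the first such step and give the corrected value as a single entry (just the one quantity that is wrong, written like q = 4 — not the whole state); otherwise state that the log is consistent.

1. x = 9 + (0) = 9, y = 8 + (-4) = 4 (exactly as logged)
2. x = 9 + (-7) = 2, y = 4 + (2) = 6 (consistent with the log)
3. x = 2 + (-6) = -4, y = 6 + (-1) = 5 (matches)
4. x = -4 + (-8) = -12, y = 5 + (-3) = 2 (verified)
5. x = -12 + (3) = -9, y = 2 + (0) = 2 (no discrepancy)
6. x = -9 + (-4) = -13, y = 2 + (-2) = 0 (in agreement)
7. x = -13 + (-6) = -19, y = 0 + (2) = 2 (exactly as logged)
8. x = -19 + (-1) = -20, y = 2 + (3) = 5 (no discrepancy)
9. x = -20 + (6) = -14, y = 5 + (0) = 5 (verified)
10. x = -14 + (-5) = -19, y = 5 + (1) = 6 (matches)
11. x = -19 + (2) = -17, y = 6 + (0) = 6 (in agreement)
12. x = -17 + (-1) = -18, y = 6 + (-1) = 5 (checks out)
13. x = -18 + (1) = -17, y = 5 + (-3) = 2 (no discrepancy)
14. x = -17 + (9) = -8, y = 2 + (-2) = 0 (consistent with the log)
Every step is consistent.

no error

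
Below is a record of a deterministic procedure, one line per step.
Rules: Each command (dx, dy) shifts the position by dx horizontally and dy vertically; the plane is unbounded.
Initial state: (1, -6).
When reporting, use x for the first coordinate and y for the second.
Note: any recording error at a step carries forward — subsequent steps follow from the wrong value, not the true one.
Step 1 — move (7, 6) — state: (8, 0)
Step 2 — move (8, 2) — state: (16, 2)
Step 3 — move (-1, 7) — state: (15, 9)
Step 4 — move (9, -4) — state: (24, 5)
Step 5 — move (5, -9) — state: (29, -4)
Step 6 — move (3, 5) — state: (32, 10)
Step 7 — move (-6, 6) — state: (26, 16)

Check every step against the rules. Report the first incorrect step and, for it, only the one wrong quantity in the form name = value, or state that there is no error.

step 6, y = 1

Step 1: x = 1 + (7) = 8, y = -6 + (6) = 0 — consistent with the record.
Step 2: x = 8 + (8) = 16, y = 0 + (2) = 2 — no discrepancy.
Step 3: x = 16 + (-1) = 15, y = 2 + (7) = 9 — agrees with the record.
Step 4: x = 15 + (9) = 24, y = 9 + (-4) = 5 — confirmed correct.
Step 5: x = 24 + (5) = 29, y = 5 + (-9) = -4 — confirmed correct.
Step 6: x = 29 + (3) = 32, y = -4 + (5) = 1 — this is not what the record shows.
The earliest wrong entry is at step 6: it should read y = 1.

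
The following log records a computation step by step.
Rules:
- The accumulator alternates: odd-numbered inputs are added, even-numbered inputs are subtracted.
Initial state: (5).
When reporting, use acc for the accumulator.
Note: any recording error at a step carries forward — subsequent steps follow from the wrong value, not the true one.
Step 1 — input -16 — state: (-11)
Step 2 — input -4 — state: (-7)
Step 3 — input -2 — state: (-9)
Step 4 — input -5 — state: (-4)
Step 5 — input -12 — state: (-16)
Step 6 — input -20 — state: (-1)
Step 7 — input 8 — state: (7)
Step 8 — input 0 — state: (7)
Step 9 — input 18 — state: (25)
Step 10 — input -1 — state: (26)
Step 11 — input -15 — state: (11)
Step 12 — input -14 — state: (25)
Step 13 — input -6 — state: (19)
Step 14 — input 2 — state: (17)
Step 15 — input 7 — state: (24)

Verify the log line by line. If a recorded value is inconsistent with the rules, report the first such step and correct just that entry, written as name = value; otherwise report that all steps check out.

1. acc = 5 + -16 = -11 (matches)
2. acc = -11 - -4 = -7 (agrees with the log)
3. acc = -7 + -2 = -9 (exactly as logged)
4. acc = -9 - -5 = -4 (same as recorded)
5. acc = -4 + -12 = -16 (exactly as logged)
6. acc = -16 - -20 = 4 (first mismatch against the log)
Conclusion: step 6 carries the first error; the entry should be acc = 4.

step 6, acc = 4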